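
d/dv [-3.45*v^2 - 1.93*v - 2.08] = -6.9*v - 1.93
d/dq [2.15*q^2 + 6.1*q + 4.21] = 4.3*q + 6.1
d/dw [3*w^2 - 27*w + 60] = 6*w - 27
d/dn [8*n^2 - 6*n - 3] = 16*n - 6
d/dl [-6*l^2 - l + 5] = -12*l - 1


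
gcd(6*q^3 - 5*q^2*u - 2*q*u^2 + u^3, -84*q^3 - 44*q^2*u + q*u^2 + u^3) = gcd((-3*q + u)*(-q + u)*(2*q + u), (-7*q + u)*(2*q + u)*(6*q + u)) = 2*q + u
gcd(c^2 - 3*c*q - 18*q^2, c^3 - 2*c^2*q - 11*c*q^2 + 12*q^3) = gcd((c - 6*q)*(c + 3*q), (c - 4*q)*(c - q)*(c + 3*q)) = c + 3*q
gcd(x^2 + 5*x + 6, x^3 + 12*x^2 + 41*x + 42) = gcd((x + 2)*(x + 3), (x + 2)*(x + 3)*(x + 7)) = x^2 + 5*x + 6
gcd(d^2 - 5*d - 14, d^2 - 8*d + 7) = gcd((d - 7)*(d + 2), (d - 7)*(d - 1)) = d - 7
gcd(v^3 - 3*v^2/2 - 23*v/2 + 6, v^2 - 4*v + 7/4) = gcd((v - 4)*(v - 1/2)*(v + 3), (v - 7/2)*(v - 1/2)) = v - 1/2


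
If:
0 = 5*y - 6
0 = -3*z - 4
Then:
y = 6/5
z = -4/3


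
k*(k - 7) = k^2 - 7*k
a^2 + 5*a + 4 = (a + 1)*(a + 4)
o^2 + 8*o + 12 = (o + 2)*(o + 6)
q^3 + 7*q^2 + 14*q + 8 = (q + 1)*(q + 2)*(q + 4)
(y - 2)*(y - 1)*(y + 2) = y^3 - y^2 - 4*y + 4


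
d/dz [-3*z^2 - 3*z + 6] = -6*z - 3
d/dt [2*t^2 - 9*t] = 4*t - 9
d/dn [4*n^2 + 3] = 8*n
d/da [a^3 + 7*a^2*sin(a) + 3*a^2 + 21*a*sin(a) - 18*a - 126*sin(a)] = 7*a^2*cos(a) + 3*a^2 + 14*a*sin(a) + 21*a*cos(a) + 6*a + 21*sin(a) - 126*cos(a) - 18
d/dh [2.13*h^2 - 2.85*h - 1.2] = 4.26*h - 2.85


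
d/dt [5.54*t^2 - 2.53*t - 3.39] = 11.08*t - 2.53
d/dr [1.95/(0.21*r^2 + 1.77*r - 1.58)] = (-0.819*r - 3.4515)/(0.21*r^2 + 1.77*r - 1.58)^2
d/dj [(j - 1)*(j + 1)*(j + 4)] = 3*j^2 + 8*j - 1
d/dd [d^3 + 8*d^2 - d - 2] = 3*d^2 + 16*d - 1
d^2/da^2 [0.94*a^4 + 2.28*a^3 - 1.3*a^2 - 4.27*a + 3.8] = 11.28*a^2 + 13.68*a - 2.6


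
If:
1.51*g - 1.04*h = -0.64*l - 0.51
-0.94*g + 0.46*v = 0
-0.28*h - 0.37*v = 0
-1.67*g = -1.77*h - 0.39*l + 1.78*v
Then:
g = -0.02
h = 0.07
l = -0.63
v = -0.05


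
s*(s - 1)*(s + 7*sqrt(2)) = s^3 - s^2 + 7*sqrt(2)*s^2 - 7*sqrt(2)*s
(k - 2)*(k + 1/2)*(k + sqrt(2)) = k^3 - 3*k^2/2 + sqrt(2)*k^2 - 3*sqrt(2)*k/2 - k - sqrt(2)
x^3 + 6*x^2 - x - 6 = (x - 1)*(x + 1)*(x + 6)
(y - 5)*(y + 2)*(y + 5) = y^3 + 2*y^2 - 25*y - 50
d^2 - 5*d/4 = d*(d - 5/4)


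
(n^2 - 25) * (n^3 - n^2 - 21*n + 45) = n^5 - n^4 - 46*n^3 + 70*n^2 + 525*n - 1125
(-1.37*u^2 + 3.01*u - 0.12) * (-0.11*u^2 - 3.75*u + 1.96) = 0.1507*u^4 + 4.8064*u^3 - 13.9595*u^2 + 6.3496*u - 0.2352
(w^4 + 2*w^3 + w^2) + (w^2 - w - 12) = w^4 + 2*w^3 + 2*w^2 - w - 12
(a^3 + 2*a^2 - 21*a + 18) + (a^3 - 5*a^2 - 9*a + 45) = 2*a^3 - 3*a^2 - 30*a + 63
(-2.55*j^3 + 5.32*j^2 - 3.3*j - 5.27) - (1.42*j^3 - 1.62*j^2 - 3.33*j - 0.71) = -3.97*j^3 + 6.94*j^2 + 0.0300000000000002*j - 4.56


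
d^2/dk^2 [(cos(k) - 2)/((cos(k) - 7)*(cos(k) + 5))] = (6*(1 - cos(k)^2)^2 - cos(k)^5 - 220*cos(k)^3 + 358*cos(k)^2 - 1131*cos(k) - 302)/((cos(k) - 7)^3*(cos(k) + 5)^3)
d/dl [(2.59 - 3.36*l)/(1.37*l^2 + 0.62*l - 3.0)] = (4.6032*l^2 - 7.0966*l + 8.4742)/(1.8769*l^4 + 1.6988*l^3 - 7.8356*l^2 - 3.72*l + 9.0)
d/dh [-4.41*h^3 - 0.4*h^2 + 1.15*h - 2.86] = -13.23*h^2 - 0.8*h + 1.15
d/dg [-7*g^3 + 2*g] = 2 - 21*g^2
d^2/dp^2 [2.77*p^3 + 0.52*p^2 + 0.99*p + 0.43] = 16.62*p + 1.04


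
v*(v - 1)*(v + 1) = v^3 - v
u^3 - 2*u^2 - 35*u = u*(u - 7)*(u + 5)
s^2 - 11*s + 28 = (s - 7)*(s - 4)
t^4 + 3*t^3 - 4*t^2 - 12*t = t*(t - 2)*(t + 2)*(t + 3)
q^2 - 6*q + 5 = (q - 5)*(q - 1)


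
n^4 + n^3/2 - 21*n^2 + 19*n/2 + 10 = (n - 4)*(n - 1)*(n + 1/2)*(n + 5)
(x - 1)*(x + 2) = x^2 + x - 2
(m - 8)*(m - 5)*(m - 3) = m^3 - 16*m^2 + 79*m - 120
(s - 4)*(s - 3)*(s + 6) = s^3 - s^2 - 30*s + 72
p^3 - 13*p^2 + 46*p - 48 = (p - 8)*(p - 3)*(p - 2)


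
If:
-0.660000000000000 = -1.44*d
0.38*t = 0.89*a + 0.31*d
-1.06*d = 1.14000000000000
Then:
No Solution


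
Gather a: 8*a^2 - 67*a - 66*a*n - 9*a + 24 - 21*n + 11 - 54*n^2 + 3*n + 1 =8*a^2 + a*(-66*n - 76) - 54*n^2 - 18*n + 36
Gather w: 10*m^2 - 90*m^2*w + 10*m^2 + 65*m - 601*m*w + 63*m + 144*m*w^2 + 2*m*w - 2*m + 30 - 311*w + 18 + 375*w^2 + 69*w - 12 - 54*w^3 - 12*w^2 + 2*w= 20*m^2 + 126*m - 54*w^3 + w^2*(144*m + 363) + w*(-90*m^2 - 599*m - 240) + 36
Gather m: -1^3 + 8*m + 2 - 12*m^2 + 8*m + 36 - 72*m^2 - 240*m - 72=-84*m^2 - 224*m - 35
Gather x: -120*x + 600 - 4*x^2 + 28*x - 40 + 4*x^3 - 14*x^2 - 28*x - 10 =4*x^3 - 18*x^2 - 120*x + 550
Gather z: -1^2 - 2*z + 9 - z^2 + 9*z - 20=-z^2 + 7*z - 12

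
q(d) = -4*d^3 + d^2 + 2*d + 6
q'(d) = -12*d^2 + 2*d + 2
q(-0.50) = 5.75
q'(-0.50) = -2.00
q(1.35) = 0.68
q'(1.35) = -17.17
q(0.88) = 5.81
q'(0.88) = -5.53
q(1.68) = -6.78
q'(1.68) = -28.51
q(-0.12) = 5.78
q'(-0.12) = 1.59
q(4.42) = -311.03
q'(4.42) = -223.60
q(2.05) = -20.16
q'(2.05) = -44.33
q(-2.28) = 54.05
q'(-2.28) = -64.94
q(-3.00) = 117.00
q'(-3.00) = -112.00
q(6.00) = -810.00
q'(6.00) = -418.00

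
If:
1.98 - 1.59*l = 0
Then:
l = 1.25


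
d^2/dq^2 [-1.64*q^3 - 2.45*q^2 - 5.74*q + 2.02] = -9.84*q - 4.9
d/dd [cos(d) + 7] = -sin(d)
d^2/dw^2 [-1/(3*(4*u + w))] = -2/(3*(4*u + w)^3)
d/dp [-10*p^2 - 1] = -20*p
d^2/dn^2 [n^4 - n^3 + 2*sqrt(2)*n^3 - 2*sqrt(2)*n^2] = 12*n^2 - 6*n + 12*sqrt(2)*n - 4*sqrt(2)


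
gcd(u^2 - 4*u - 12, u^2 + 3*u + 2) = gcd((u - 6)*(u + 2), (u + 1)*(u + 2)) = u + 2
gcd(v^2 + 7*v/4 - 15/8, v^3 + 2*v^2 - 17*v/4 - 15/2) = v + 5/2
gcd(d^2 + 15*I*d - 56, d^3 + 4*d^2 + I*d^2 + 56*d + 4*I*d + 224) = d + 8*I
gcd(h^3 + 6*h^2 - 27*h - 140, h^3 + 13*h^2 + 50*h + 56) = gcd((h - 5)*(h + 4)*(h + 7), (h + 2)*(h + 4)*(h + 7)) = h^2 + 11*h + 28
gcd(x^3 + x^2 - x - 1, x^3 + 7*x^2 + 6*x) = x + 1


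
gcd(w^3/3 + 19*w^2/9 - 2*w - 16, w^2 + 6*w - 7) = 1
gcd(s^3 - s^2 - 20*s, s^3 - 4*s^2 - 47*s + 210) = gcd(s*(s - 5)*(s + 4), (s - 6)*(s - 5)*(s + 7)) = s - 5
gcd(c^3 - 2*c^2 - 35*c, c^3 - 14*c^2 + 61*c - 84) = c - 7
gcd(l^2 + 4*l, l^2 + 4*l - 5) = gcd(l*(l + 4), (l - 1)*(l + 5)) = 1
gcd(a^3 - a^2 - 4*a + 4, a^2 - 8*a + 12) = a - 2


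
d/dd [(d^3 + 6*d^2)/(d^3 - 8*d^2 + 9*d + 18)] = 2*d*(-7*d^3 + 9*d^2 + 54*d + 108)/(d^6 - 16*d^5 + 82*d^4 - 108*d^3 - 207*d^2 + 324*d + 324)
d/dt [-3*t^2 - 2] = -6*t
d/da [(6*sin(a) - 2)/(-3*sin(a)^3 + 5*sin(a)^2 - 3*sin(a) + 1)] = 4*(9*sin(a)^2 - 12*sin(a) + 5)*sin(a)*cos(a)/((sin(a) - 1)^2*(3*sin(a)^2 - 2*sin(a) + 1)^2)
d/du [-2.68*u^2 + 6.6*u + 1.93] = 6.6 - 5.36*u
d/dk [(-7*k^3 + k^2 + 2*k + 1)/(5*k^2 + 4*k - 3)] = (-35*k^4 - 56*k^3 + 57*k^2 - 16*k - 10)/(25*k^4 + 40*k^3 - 14*k^2 - 24*k + 9)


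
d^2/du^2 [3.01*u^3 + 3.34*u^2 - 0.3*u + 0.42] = 18.06*u + 6.68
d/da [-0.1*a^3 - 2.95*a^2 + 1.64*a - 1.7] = -0.3*a^2 - 5.9*a + 1.64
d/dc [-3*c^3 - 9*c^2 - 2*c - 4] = -9*c^2 - 18*c - 2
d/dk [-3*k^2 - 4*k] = -6*k - 4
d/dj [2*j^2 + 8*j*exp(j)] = 8*j*exp(j) + 4*j + 8*exp(j)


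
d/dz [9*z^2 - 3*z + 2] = 18*z - 3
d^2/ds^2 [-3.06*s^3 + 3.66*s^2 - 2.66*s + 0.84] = 7.32 - 18.36*s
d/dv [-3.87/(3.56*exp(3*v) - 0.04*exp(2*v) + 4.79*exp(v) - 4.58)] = (41.3316*exp(2*v) - 0.3096*exp(v) + 18.5373)*exp(v)/(3.56*exp(3*v) - 0.04*exp(2*v) + 4.79*exp(v) - 4.58)^2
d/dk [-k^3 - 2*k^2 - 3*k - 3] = -3*k^2 - 4*k - 3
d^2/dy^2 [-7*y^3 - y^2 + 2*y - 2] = -42*y - 2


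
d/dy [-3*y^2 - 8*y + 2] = -6*y - 8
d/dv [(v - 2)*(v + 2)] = 2*v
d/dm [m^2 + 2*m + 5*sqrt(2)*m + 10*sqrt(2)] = 2*m + 2 + 5*sqrt(2)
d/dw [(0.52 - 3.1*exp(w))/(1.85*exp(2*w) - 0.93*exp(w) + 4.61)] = (5.735*exp(2*w) - 1.924*exp(w) - 13.8074)*exp(w)/(3.4225*exp(4*w) - 3.441*exp(3*w) + 17.9219*exp(2*w) - 8.5746*exp(w) + 21.2521)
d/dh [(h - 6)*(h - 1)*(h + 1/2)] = 3*h^2 - 13*h + 5/2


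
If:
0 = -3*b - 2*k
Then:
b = -2*k/3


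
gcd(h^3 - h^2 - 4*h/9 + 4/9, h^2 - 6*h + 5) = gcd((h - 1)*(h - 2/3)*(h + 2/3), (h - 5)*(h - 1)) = h - 1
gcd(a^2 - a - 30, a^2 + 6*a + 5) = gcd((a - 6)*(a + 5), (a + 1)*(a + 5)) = a + 5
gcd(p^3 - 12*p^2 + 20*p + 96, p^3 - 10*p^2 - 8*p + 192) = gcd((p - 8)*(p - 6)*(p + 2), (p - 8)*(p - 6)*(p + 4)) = p^2 - 14*p + 48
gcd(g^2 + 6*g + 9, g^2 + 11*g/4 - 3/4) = g + 3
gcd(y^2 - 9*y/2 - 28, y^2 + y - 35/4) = y + 7/2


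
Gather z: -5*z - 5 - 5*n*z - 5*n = -5*n + z*(-5*n - 5) - 5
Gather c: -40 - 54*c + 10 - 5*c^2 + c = -5*c^2 - 53*c - 30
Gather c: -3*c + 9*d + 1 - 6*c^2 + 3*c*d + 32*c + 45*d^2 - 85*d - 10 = -6*c^2 + c*(3*d + 29) + 45*d^2 - 76*d - 9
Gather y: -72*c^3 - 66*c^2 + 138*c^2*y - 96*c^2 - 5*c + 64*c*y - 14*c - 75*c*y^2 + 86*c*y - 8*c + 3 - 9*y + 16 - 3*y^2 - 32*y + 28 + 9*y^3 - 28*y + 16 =-72*c^3 - 162*c^2 - 27*c + 9*y^3 + y^2*(-75*c - 3) + y*(138*c^2 + 150*c - 69) + 63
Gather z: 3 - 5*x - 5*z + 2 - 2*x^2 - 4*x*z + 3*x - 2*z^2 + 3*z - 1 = -2*x^2 - 2*x - 2*z^2 + z*(-4*x - 2) + 4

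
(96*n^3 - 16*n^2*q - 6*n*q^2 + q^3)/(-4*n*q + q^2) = -24*n^2/q - 2*n + q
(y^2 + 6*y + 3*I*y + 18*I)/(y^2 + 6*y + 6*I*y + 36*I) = (y + 3*I)/(y + 6*I)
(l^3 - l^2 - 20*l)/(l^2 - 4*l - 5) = l*(l + 4)/(l + 1)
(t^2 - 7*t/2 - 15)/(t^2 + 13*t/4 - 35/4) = 2*(2*t^2 - 7*t - 30)/(4*t^2 + 13*t - 35)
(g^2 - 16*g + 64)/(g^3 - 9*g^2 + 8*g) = (g - 8)/(g*(g - 1))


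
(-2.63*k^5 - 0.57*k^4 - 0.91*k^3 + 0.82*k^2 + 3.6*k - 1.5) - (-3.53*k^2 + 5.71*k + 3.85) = -2.63*k^5 - 0.57*k^4 - 0.91*k^3 + 4.35*k^2 - 2.11*k - 5.35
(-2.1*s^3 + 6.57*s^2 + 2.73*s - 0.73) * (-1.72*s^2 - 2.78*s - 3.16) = 3.612*s^5 - 5.4624*s^4 - 16.3242*s^3 - 27.095*s^2 - 6.5974*s + 2.3068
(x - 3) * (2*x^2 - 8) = 2*x^3 - 6*x^2 - 8*x + 24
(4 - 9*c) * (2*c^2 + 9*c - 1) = -18*c^3 - 73*c^2 + 45*c - 4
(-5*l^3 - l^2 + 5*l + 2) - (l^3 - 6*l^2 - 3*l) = -6*l^3 + 5*l^2 + 8*l + 2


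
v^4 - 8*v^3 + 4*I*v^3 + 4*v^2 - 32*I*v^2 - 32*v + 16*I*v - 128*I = (v - 8)*(v - 2*I)*(v + 2*I)*(v + 4*I)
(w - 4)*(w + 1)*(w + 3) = w^3 - 13*w - 12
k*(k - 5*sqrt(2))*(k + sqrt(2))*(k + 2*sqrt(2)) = k^4 - 2*sqrt(2)*k^3 - 26*k^2 - 20*sqrt(2)*k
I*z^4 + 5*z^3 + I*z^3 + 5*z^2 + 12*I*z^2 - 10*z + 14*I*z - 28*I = (z + 2)*(z - 7*I)*(z + 2*I)*(I*z - I)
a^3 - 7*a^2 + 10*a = a*(a - 5)*(a - 2)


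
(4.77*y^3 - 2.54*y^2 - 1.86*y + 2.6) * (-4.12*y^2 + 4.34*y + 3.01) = -19.6524*y^5 + 31.1666*y^4 + 10.9973*y^3 - 26.4298*y^2 + 5.6854*y + 7.826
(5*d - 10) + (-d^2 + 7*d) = -d^2 + 12*d - 10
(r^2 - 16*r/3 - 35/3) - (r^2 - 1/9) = -16*r/3 - 104/9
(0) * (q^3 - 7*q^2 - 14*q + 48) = 0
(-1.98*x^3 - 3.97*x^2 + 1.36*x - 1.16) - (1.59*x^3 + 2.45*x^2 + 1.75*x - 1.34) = -3.57*x^3 - 6.42*x^2 - 0.39*x + 0.18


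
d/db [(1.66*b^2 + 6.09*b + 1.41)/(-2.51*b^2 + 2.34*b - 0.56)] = (19.1703*b^2 + 5.219*b - 6.7098)/(6.3001*b^4 - 11.7468*b^3 + 8.2868*b^2 - 2.6208*b + 0.3136)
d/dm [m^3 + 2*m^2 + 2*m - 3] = 3*m^2 + 4*m + 2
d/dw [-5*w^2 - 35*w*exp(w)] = -35*w*exp(w) - 10*w - 35*exp(w)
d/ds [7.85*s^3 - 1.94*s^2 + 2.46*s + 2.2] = 23.55*s^2 - 3.88*s + 2.46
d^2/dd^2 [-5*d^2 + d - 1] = -10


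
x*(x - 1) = x^2 - x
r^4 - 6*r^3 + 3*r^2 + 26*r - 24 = (r - 4)*(r - 3)*(r - 1)*(r + 2)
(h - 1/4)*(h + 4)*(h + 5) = h^3 + 35*h^2/4 + 71*h/4 - 5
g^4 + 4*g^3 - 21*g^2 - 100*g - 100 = (g - 5)*(g + 2)^2*(g + 5)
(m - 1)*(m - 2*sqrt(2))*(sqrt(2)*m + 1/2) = sqrt(2)*m^3 - 7*m^2/2 - sqrt(2)*m^2 - sqrt(2)*m + 7*m/2 + sqrt(2)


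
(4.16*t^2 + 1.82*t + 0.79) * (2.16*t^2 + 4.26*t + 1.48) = 8.9856*t^4 + 21.6528*t^3 + 15.6164*t^2 + 6.059*t + 1.1692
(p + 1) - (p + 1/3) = 2/3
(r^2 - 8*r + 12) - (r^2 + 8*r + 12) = -16*r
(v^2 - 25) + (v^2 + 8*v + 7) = 2*v^2 + 8*v - 18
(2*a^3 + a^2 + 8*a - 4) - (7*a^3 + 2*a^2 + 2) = -5*a^3 - a^2 + 8*a - 6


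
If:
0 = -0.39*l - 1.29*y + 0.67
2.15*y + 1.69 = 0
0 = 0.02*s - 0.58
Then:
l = 4.32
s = 29.00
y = -0.79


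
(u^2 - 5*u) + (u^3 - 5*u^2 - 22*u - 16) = u^3 - 4*u^2 - 27*u - 16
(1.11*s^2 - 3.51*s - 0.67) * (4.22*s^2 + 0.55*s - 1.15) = 4.6842*s^4 - 14.2017*s^3 - 6.0344*s^2 + 3.668*s + 0.7705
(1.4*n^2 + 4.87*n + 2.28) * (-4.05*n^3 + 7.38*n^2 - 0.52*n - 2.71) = -5.67*n^5 - 9.3915*n^4 + 25.9786*n^3 + 10.5*n^2 - 14.3833*n - 6.1788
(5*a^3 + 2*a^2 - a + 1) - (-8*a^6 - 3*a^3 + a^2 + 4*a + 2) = 8*a^6 + 8*a^3 + a^2 - 5*a - 1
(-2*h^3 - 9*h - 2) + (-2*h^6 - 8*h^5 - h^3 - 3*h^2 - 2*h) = -2*h^6 - 8*h^5 - 3*h^3 - 3*h^2 - 11*h - 2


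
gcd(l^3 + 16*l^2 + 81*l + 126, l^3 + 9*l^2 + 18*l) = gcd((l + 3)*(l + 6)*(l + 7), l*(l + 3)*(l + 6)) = l^2 + 9*l + 18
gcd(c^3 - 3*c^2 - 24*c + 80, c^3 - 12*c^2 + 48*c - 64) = c^2 - 8*c + 16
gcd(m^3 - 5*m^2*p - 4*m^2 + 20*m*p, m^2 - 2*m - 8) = m - 4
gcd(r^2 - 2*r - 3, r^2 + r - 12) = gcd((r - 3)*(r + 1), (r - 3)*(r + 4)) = r - 3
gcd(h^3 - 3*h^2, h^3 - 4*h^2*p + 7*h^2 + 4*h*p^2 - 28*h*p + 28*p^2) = 1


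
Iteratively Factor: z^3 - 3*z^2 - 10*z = (z + 2)*(z^2 - 5*z) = z*(z + 2)*(z - 5)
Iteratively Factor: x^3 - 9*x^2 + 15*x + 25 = (x + 1)*(x^2 - 10*x + 25) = (x - 5)*(x + 1)*(x - 5)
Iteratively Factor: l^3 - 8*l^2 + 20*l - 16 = (l - 4)*(l^2 - 4*l + 4) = (l - 4)*(l - 2)*(l - 2)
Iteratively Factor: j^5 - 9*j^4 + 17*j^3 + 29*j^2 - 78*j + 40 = (j + 2)*(j^4 - 11*j^3 + 39*j^2 - 49*j + 20) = (j - 1)*(j + 2)*(j^3 - 10*j^2 + 29*j - 20) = (j - 4)*(j - 1)*(j + 2)*(j^2 - 6*j + 5) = (j - 5)*(j - 4)*(j - 1)*(j + 2)*(j - 1)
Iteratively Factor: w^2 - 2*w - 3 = (w - 3)*(w + 1)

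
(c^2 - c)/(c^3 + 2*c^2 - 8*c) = (c - 1)/(c^2 + 2*c - 8)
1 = 1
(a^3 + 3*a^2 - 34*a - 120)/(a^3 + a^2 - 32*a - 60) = (a + 4)/(a + 2)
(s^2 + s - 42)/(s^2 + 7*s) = (s - 6)/s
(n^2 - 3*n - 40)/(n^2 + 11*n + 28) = (n^2 - 3*n - 40)/(n^2 + 11*n + 28)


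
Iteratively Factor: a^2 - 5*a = (a - 5)*(a)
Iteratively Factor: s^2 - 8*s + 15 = (s - 5)*(s - 3)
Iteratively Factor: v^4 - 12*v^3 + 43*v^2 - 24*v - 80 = (v - 5)*(v^3 - 7*v^2 + 8*v + 16) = (v - 5)*(v - 4)*(v^2 - 3*v - 4) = (v - 5)*(v - 4)*(v + 1)*(v - 4)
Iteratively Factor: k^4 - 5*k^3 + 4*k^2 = (k)*(k^3 - 5*k^2 + 4*k) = k^2*(k^2 - 5*k + 4) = k^2*(k - 4)*(k - 1)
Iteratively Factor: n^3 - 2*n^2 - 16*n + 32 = (n + 4)*(n^2 - 6*n + 8) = (n - 2)*(n + 4)*(n - 4)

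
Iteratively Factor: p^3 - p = (p + 1)*(p^2 - p) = p*(p + 1)*(p - 1)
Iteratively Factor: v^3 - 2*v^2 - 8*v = (v - 4)*(v^2 + 2*v) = v*(v - 4)*(v + 2)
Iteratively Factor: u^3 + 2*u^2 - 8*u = (u + 4)*(u^2 - 2*u) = u*(u + 4)*(u - 2)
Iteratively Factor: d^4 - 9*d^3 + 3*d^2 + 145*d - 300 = (d - 3)*(d^3 - 6*d^2 - 15*d + 100) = (d - 5)*(d - 3)*(d^2 - d - 20) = (d - 5)^2*(d - 3)*(d + 4)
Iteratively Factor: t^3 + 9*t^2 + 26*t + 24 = (t + 2)*(t^2 + 7*t + 12) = (t + 2)*(t + 3)*(t + 4)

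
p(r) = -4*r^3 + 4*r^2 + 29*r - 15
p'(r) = -12*r^2 + 8*r + 29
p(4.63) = -191.99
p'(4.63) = -191.20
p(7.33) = -1162.85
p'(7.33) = -557.11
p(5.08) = -288.84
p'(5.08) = -240.04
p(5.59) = -426.61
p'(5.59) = -301.26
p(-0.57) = -29.49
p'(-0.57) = 20.54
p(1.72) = 26.36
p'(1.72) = 7.26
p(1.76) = 26.62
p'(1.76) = 5.91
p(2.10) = 26.50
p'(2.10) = -7.12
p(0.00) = -15.00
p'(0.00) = 29.00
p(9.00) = -2346.00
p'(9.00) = -871.00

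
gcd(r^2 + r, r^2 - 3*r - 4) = r + 1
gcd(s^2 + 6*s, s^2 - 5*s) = s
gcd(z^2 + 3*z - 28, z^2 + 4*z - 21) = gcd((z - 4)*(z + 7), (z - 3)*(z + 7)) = z + 7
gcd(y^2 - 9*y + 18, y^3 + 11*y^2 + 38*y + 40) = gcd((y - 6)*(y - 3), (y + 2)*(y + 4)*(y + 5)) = 1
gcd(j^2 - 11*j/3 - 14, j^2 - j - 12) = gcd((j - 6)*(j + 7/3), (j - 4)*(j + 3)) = 1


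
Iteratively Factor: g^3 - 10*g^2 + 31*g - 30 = (g - 3)*(g^2 - 7*g + 10) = (g - 5)*(g - 3)*(g - 2)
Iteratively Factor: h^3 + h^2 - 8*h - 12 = (h + 2)*(h^2 - h - 6) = (h - 3)*(h + 2)*(h + 2)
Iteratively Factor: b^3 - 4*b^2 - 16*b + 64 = (b - 4)*(b^2 - 16) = (b - 4)*(b + 4)*(b - 4)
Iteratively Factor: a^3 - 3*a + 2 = (a + 2)*(a^2 - 2*a + 1) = (a - 1)*(a + 2)*(a - 1)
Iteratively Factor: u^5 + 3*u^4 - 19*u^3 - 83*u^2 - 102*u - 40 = (u - 5)*(u^4 + 8*u^3 + 21*u^2 + 22*u + 8) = (u - 5)*(u + 4)*(u^3 + 4*u^2 + 5*u + 2) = (u - 5)*(u + 1)*(u + 4)*(u^2 + 3*u + 2) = (u - 5)*(u + 1)*(u + 2)*(u + 4)*(u + 1)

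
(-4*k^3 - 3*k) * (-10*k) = 40*k^4 + 30*k^2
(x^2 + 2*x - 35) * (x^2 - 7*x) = x^4 - 5*x^3 - 49*x^2 + 245*x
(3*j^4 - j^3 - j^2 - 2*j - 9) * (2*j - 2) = 6*j^5 - 8*j^4 - 2*j^2 - 14*j + 18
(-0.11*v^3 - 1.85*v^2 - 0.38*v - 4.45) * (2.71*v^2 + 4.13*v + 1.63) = -0.2981*v^5 - 5.4678*v^4 - 8.8496*v^3 - 16.6444*v^2 - 18.9979*v - 7.2535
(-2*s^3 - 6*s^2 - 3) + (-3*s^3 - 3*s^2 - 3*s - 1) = -5*s^3 - 9*s^2 - 3*s - 4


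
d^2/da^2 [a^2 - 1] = 2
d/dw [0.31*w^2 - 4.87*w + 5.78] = 0.62*w - 4.87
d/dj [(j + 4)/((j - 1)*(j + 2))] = (-j^2 - 8*j - 6)/(j^4 + 2*j^3 - 3*j^2 - 4*j + 4)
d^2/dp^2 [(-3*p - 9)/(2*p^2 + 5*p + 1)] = 6*(-(p + 3)*(4*p + 5)^2 + (6*p + 11)*(2*p^2 + 5*p + 1))/(2*p^2 + 5*p + 1)^3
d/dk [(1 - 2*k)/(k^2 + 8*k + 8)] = 2*(k^2 - k - 12)/(k^4 + 16*k^3 + 80*k^2 + 128*k + 64)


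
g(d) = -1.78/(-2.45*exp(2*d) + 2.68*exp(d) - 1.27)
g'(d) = -1.78*(4.9*exp(2*d) - 2.68*exp(d))/(-2.45*exp(2*d) + 2.68*exp(d) - 1.27)^2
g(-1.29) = 2.48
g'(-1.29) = 1.27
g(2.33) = 0.01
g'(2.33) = -0.02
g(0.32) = 0.80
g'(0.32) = -2.01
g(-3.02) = 1.55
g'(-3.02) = 0.16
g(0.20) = 1.08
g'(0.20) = -2.63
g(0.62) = 0.37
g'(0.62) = -0.94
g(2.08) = 0.01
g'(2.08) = -0.03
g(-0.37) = 3.03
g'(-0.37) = -2.51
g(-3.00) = 1.56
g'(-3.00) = 0.17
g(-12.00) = 1.40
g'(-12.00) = 0.00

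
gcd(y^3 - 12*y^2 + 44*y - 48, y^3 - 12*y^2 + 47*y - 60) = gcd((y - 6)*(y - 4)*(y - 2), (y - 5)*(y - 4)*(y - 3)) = y - 4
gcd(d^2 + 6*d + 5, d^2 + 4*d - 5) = d + 5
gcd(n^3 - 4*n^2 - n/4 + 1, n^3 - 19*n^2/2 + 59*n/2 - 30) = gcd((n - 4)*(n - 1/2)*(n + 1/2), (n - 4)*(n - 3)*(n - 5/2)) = n - 4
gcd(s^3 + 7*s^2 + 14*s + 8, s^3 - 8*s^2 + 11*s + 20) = s + 1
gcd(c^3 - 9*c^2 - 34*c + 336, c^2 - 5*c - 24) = c - 8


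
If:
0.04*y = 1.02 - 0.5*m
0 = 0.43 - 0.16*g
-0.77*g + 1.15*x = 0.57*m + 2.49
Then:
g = 2.69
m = 2.04 - 0.08*y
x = 4.97580434782609 - 0.0396521739130435*y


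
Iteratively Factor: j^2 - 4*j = (j - 4)*(j)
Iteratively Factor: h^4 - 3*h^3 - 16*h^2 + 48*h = (h)*(h^3 - 3*h^2 - 16*h + 48) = h*(h + 4)*(h^2 - 7*h + 12) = h*(h - 3)*(h + 4)*(h - 4)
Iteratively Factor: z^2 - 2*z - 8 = (z + 2)*(z - 4)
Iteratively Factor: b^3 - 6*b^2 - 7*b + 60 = (b - 4)*(b^2 - 2*b - 15) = (b - 4)*(b + 3)*(b - 5)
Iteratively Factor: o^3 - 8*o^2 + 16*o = (o - 4)*(o^2 - 4*o) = o*(o - 4)*(o - 4)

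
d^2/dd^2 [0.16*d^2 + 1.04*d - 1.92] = 0.320000000000000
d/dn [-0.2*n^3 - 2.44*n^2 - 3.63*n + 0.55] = -0.6*n^2 - 4.88*n - 3.63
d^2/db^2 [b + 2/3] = 0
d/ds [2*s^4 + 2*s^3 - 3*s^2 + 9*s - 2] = 8*s^3 + 6*s^2 - 6*s + 9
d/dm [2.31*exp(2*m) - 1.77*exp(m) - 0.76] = (4.62*exp(m) - 1.77)*exp(m)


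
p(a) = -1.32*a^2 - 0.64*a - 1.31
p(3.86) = -23.45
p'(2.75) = -7.90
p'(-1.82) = 4.16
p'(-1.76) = 4.01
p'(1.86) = -5.55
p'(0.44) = -1.80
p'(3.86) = -10.83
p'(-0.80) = 1.47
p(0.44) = -1.85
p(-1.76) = -4.27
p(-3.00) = -11.27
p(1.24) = -4.13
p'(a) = -2.64*a - 0.64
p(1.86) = -7.07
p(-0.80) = -1.64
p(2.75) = -13.05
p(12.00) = -199.07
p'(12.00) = -32.32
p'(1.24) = -3.91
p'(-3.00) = 7.28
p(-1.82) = -4.52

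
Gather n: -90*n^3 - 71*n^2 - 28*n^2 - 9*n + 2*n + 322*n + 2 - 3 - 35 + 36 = -90*n^3 - 99*n^2 + 315*n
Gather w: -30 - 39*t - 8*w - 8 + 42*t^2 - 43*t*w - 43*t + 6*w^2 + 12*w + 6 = 42*t^2 - 82*t + 6*w^2 + w*(4 - 43*t) - 32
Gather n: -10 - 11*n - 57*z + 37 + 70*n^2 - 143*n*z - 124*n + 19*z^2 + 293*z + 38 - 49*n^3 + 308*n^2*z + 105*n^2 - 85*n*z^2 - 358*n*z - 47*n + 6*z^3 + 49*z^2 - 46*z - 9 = -49*n^3 + n^2*(308*z + 175) + n*(-85*z^2 - 501*z - 182) + 6*z^3 + 68*z^2 + 190*z + 56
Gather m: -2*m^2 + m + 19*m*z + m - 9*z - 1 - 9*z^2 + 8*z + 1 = -2*m^2 + m*(19*z + 2) - 9*z^2 - z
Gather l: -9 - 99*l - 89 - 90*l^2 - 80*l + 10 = -90*l^2 - 179*l - 88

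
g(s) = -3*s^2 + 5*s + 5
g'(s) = 5 - 6*s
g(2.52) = -1.45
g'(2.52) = -10.12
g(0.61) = 6.93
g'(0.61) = 1.34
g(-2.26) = -21.62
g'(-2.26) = 18.56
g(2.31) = 0.54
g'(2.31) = -8.86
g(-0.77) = -0.63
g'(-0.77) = 9.62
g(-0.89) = -1.83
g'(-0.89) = 10.34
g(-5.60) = -117.08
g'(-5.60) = 38.60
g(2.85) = -5.12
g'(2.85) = -12.10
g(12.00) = -367.00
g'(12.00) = -67.00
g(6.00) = -73.00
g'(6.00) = -31.00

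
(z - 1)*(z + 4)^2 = z^3 + 7*z^2 + 8*z - 16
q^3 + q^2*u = q^2*(q + u)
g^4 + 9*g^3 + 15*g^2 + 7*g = g*(g + 1)^2*(g + 7)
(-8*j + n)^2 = 64*j^2 - 16*j*n + n^2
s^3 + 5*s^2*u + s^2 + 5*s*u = s*(s + 1)*(s + 5*u)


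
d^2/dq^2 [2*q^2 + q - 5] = 4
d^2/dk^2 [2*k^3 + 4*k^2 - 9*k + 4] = 12*k + 8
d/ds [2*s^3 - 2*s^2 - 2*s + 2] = 6*s^2 - 4*s - 2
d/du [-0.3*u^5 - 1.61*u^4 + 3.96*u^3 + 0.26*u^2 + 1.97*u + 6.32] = -1.5*u^4 - 6.44*u^3 + 11.88*u^2 + 0.52*u + 1.97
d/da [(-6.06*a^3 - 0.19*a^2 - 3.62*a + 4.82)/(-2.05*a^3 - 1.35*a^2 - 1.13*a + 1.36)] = (7.105427357601e-15*a^5 + 7.79150000000001*a^4 - 1.1464*a^3 + 0.245899999999999*a^2 + 12.4972*a + 0.5234)/(4.2025*a^6 + 5.535*a^5 + 6.4555*a^4 - 2.525*a^3 - 2.3951*a^2 - 3.0736*a + 1.8496)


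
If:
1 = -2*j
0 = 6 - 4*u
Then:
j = -1/2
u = 3/2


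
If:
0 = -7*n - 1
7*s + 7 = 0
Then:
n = -1/7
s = -1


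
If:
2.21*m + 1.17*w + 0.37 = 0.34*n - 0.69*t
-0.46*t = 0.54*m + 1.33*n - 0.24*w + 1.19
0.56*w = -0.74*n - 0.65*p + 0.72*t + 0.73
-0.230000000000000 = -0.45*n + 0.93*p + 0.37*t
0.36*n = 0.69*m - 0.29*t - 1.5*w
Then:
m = -0.03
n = -0.42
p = 0.02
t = -1.18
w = 0.31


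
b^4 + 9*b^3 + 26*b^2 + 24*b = b*(b + 2)*(b + 3)*(b + 4)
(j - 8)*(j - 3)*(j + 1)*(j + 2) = j^4 - 8*j^3 - 7*j^2 + 50*j + 48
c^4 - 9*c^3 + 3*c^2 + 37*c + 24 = (c - 8)*(c - 3)*(c + 1)^2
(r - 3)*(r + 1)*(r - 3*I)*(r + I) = r^4 - 2*r^3 - 2*I*r^3 + 4*I*r^2 - 6*r + 6*I*r - 9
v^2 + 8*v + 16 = (v + 4)^2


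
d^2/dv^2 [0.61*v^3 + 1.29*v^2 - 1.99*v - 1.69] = 3.66*v + 2.58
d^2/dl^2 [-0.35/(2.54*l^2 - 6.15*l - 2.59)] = (-4.51612*l^2 + 10.9347*l + 0.35*(5.08*l - 6.15)*(10.16*l - 12.3) + 4.60502)/(-2.54*l^2 + 6.15*l + 2.59)^3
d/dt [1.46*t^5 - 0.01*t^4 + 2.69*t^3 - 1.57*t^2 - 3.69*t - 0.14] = 7.3*t^4 - 0.04*t^3 + 8.07*t^2 - 3.14*t - 3.69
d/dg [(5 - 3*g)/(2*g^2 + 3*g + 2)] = (6*g^2 - 20*g - 21)/(4*g^4 + 12*g^3 + 17*g^2 + 12*g + 4)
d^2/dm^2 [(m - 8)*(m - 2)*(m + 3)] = 6*m - 14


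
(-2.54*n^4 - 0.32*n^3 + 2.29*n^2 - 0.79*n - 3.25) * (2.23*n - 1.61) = -5.6642*n^5 + 3.3758*n^4 + 5.6219*n^3 - 5.4486*n^2 - 5.9756*n + 5.2325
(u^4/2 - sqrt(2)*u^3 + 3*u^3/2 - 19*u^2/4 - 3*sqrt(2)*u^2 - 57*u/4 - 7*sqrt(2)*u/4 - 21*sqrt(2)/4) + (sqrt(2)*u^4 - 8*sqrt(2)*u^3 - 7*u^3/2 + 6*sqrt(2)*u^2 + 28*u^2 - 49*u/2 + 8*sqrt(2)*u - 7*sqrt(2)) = u^4/2 + sqrt(2)*u^4 - 9*sqrt(2)*u^3 - 2*u^3 + 3*sqrt(2)*u^2 + 93*u^2/4 - 155*u/4 + 25*sqrt(2)*u/4 - 49*sqrt(2)/4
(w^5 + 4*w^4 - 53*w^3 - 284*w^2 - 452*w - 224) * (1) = w^5 + 4*w^4 - 53*w^3 - 284*w^2 - 452*w - 224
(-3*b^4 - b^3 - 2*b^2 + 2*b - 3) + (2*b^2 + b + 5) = -3*b^4 - b^3 + 3*b + 2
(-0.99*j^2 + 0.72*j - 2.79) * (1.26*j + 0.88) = -1.2474*j^3 + 0.036*j^2 - 2.8818*j - 2.4552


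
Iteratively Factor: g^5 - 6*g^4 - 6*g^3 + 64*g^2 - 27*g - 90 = (g - 2)*(g^4 - 4*g^3 - 14*g^2 + 36*g + 45) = (g - 2)*(g + 3)*(g^3 - 7*g^2 + 7*g + 15) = (g - 2)*(g + 1)*(g + 3)*(g^2 - 8*g + 15) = (g - 5)*(g - 2)*(g + 1)*(g + 3)*(g - 3)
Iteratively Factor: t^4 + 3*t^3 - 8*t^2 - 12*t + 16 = (t - 1)*(t^3 + 4*t^2 - 4*t - 16) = (t - 1)*(t + 4)*(t^2 - 4) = (t - 2)*(t - 1)*(t + 4)*(t + 2)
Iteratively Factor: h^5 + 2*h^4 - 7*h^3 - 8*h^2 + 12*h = (h - 1)*(h^4 + 3*h^3 - 4*h^2 - 12*h) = (h - 1)*(h + 3)*(h^3 - 4*h) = h*(h - 1)*(h + 3)*(h^2 - 4) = h*(h - 2)*(h - 1)*(h + 3)*(h + 2)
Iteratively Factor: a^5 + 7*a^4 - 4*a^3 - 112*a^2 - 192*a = (a + 4)*(a^4 + 3*a^3 - 16*a^2 - 48*a) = a*(a + 4)*(a^3 + 3*a^2 - 16*a - 48) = a*(a - 4)*(a + 4)*(a^2 + 7*a + 12) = a*(a - 4)*(a + 4)^2*(a + 3)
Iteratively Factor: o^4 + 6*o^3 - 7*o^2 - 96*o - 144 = (o + 4)*(o^3 + 2*o^2 - 15*o - 36) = (o + 3)*(o + 4)*(o^2 - o - 12) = (o + 3)^2*(o + 4)*(o - 4)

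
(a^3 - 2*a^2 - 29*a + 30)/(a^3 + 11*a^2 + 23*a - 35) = (a - 6)/(a + 7)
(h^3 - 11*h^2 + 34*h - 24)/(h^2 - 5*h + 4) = h - 6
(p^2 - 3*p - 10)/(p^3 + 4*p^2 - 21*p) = (p^2 - 3*p - 10)/(p*(p^2 + 4*p - 21))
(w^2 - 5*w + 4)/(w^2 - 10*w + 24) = (w - 1)/(w - 6)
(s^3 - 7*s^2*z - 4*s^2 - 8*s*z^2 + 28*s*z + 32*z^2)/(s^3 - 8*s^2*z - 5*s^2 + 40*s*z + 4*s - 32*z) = (s + z)/(s - 1)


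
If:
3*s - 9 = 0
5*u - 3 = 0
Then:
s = 3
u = 3/5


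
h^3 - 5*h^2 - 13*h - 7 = (h - 7)*(h + 1)^2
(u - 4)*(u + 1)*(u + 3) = u^3 - 13*u - 12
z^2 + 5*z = z*(z + 5)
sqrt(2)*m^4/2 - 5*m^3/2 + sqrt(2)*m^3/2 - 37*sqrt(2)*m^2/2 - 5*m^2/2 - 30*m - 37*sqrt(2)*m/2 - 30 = (m + 1)*(m - 6*sqrt(2))*(m + 5*sqrt(2)/2)*(sqrt(2)*m/2 + 1)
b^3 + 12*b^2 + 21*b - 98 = (b - 2)*(b + 7)^2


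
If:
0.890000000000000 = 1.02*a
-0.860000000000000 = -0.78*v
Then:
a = 0.87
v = 1.10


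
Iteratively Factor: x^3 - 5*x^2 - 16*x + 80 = (x - 4)*(x^2 - x - 20) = (x - 5)*(x - 4)*(x + 4)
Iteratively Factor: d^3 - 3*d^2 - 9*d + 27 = (d - 3)*(d^2 - 9) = (d - 3)*(d + 3)*(d - 3)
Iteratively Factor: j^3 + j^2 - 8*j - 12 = (j + 2)*(j^2 - j - 6) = (j - 3)*(j + 2)*(j + 2)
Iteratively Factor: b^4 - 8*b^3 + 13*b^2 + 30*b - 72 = (b - 4)*(b^3 - 4*b^2 - 3*b + 18) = (b - 4)*(b - 3)*(b^2 - b - 6) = (b - 4)*(b - 3)*(b + 2)*(b - 3)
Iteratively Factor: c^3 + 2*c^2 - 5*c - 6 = (c - 2)*(c^2 + 4*c + 3) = (c - 2)*(c + 1)*(c + 3)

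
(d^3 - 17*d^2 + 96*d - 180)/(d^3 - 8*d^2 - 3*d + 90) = (d - 6)/(d + 3)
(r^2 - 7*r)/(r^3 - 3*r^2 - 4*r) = (7 - r)/(-r^2 + 3*r + 4)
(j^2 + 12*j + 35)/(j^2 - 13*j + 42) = (j^2 + 12*j + 35)/(j^2 - 13*j + 42)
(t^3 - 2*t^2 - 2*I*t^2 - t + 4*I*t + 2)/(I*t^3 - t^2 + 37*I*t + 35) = (-I*t^2 + t*(-1 + 2*I) + 2)/(t^2 + 2*I*t + 35)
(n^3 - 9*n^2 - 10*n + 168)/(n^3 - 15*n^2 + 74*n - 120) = (n^2 - 3*n - 28)/(n^2 - 9*n + 20)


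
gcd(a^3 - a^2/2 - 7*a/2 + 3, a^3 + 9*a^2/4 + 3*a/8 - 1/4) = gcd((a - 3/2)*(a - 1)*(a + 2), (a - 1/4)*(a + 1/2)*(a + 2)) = a + 2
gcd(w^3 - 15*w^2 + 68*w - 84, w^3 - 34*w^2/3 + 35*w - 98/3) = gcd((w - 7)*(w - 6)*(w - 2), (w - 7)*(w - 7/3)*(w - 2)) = w^2 - 9*w + 14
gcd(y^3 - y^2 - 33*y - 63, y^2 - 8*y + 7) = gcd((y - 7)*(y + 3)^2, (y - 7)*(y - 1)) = y - 7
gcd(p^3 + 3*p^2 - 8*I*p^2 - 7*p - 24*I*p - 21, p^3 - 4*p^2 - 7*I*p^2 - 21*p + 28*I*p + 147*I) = p^2 + p*(3 - 7*I) - 21*I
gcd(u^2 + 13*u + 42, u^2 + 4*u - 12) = u + 6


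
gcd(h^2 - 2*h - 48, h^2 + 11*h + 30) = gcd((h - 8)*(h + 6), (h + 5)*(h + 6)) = h + 6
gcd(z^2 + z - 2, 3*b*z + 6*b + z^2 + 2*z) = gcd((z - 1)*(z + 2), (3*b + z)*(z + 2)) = z + 2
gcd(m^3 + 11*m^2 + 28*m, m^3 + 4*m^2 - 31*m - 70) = m + 7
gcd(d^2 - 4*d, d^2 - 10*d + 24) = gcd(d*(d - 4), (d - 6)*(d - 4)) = d - 4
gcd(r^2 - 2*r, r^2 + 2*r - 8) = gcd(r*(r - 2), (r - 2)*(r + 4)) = r - 2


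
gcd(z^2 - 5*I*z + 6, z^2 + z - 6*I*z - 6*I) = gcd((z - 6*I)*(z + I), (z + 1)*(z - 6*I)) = z - 6*I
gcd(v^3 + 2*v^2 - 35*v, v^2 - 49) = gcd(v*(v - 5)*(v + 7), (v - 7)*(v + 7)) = v + 7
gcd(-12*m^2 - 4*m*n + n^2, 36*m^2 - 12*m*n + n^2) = 6*m - n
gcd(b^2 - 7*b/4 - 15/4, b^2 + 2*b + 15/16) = b + 5/4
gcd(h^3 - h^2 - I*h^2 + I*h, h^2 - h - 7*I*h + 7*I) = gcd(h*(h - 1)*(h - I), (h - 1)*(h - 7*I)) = h - 1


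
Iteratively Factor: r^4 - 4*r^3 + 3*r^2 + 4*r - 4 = (r + 1)*(r^3 - 5*r^2 + 8*r - 4) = (r - 2)*(r + 1)*(r^2 - 3*r + 2) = (r - 2)*(r - 1)*(r + 1)*(r - 2)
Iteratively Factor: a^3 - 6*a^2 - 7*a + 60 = (a + 3)*(a^2 - 9*a + 20) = (a - 4)*(a + 3)*(a - 5)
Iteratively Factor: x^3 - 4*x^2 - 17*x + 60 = (x - 3)*(x^2 - x - 20) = (x - 5)*(x - 3)*(x + 4)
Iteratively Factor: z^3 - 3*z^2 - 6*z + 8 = (z - 4)*(z^2 + z - 2) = (z - 4)*(z - 1)*(z + 2)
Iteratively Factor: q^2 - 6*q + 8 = (q - 4)*(q - 2)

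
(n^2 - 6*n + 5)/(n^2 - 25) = (n - 1)/(n + 5)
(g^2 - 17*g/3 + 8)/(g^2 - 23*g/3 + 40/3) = (g - 3)/(g - 5)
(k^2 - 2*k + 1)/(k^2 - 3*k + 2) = (k - 1)/(k - 2)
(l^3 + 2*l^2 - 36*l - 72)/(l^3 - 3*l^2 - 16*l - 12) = (l + 6)/(l + 1)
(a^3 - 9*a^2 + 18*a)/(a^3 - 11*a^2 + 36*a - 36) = a/(a - 2)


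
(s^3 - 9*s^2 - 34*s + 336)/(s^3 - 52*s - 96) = (s - 7)/(s + 2)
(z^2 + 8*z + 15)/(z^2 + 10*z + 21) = (z + 5)/(z + 7)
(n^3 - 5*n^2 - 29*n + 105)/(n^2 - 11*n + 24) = (n^2 - 2*n - 35)/(n - 8)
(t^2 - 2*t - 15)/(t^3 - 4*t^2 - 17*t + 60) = (t + 3)/(t^2 + t - 12)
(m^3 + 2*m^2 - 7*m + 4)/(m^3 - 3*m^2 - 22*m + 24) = (m - 1)/(m - 6)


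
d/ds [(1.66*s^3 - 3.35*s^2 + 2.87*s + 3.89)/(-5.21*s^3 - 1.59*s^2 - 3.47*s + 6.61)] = (-20.0929*s^4 + 18.385*s^3 + 109.9063*s^2 - 31.9168*s + 32.469)/(27.1441*s^6 + 16.5678*s^5 + 38.6855*s^4 - 57.8416*s^3 - 8.9789*s^2 - 45.8734*s + 43.6921)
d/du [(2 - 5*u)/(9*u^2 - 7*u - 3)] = (45*u^2 - 36*u + 29)/(81*u^4 - 126*u^3 - 5*u^2 + 42*u + 9)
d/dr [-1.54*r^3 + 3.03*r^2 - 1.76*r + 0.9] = -4.62*r^2 + 6.06*r - 1.76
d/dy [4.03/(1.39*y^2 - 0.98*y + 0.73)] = (3.9494 - 11.2034*y)/(1.39*y^2 - 0.98*y + 0.73)^2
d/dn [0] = 0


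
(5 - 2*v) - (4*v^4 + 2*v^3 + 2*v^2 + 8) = -4*v^4 - 2*v^3 - 2*v^2 - 2*v - 3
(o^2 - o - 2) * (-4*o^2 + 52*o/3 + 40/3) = -4*o^4 + 64*o^3/3 + 4*o^2 - 48*o - 80/3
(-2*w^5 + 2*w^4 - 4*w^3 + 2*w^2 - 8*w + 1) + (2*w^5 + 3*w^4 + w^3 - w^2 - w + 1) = 5*w^4 - 3*w^3 + w^2 - 9*w + 2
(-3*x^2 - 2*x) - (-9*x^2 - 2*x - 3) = 6*x^2 + 3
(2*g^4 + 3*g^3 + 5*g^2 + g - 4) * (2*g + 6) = 4*g^5 + 18*g^4 + 28*g^3 + 32*g^2 - 2*g - 24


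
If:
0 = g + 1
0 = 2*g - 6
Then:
No Solution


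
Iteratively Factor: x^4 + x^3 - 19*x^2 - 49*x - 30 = (x + 2)*(x^3 - x^2 - 17*x - 15) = (x + 2)*(x + 3)*(x^2 - 4*x - 5) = (x - 5)*(x + 2)*(x + 3)*(x + 1)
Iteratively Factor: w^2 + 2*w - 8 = (w - 2)*(w + 4)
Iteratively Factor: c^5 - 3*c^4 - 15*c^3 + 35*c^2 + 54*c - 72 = (c + 2)*(c^4 - 5*c^3 - 5*c^2 + 45*c - 36) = (c - 3)*(c + 2)*(c^3 - 2*c^2 - 11*c + 12) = (c - 4)*(c - 3)*(c + 2)*(c^2 + 2*c - 3) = (c - 4)*(c - 3)*(c - 1)*(c + 2)*(c + 3)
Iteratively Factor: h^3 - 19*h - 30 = (h + 3)*(h^2 - 3*h - 10) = (h + 2)*(h + 3)*(h - 5)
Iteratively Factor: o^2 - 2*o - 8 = (o + 2)*(o - 4)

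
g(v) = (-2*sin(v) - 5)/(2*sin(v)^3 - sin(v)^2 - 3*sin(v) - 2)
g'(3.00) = 1.97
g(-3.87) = 1.64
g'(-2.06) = -2.93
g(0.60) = 1.68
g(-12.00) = 1.69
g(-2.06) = 2.15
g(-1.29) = 1.70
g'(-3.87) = 0.15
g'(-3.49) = 1.09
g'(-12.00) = -0.46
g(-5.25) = 1.66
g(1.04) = 1.66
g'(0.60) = -0.39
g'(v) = (-2*sin(v) - 5)*(-6*sin(v)^2*cos(v) + 2*sin(v)*cos(v) + 3*cos(v))/(2*sin(v)^3 - sin(v)^2 - 3*sin(v) - 2)^2 - 2*cos(v)/(2*sin(v)^3 - sin(v)^2 - 3*sin(v) - 2) = (8*sin(v)^3 + 28*sin(v)^2 - 10*sin(v) - 11)*cos(v)/(-2*sin(v)^3 + sin(v)^2 + 3*sin(v) + 2)^2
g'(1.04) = 0.20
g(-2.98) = 3.02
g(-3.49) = 1.86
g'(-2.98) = 3.57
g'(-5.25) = 0.19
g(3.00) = 2.17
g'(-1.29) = 1.46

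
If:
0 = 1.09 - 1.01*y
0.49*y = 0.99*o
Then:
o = 0.53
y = 1.08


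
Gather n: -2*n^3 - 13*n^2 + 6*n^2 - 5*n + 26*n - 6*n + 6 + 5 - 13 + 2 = -2*n^3 - 7*n^2 + 15*n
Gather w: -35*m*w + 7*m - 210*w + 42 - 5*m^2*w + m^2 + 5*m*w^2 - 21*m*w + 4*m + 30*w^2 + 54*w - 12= m^2 + 11*m + w^2*(5*m + 30) + w*(-5*m^2 - 56*m - 156) + 30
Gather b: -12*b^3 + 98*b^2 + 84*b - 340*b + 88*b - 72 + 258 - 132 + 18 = -12*b^3 + 98*b^2 - 168*b + 72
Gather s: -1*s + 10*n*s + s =10*n*s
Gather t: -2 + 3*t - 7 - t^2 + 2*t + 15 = -t^2 + 5*t + 6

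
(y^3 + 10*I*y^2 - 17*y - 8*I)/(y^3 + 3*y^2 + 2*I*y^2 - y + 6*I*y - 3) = (y + 8*I)/(y + 3)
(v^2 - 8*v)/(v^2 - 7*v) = (v - 8)/(v - 7)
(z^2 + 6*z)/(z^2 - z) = (z + 6)/(z - 1)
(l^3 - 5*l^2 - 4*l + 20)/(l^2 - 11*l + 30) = (l^2 - 4)/(l - 6)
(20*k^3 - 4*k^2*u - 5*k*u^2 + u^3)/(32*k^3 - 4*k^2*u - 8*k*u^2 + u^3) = (-5*k + u)/(-8*k + u)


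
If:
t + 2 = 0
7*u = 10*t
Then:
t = -2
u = -20/7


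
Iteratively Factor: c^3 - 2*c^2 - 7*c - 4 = (c - 4)*(c^2 + 2*c + 1) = (c - 4)*(c + 1)*(c + 1)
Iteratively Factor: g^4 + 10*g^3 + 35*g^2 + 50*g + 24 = (g + 1)*(g^3 + 9*g^2 + 26*g + 24) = (g + 1)*(g + 4)*(g^2 + 5*g + 6) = (g + 1)*(g + 3)*(g + 4)*(g + 2)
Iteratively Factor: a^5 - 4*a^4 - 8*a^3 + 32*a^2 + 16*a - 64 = (a - 2)*(a^4 - 2*a^3 - 12*a^2 + 8*a + 32) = (a - 4)*(a - 2)*(a^3 + 2*a^2 - 4*a - 8) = (a - 4)*(a - 2)*(a + 2)*(a^2 - 4) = (a - 4)*(a - 2)*(a + 2)^2*(a - 2)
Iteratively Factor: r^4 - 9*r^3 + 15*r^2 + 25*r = (r + 1)*(r^3 - 10*r^2 + 25*r) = (r - 5)*(r + 1)*(r^2 - 5*r) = (r - 5)^2*(r + 1)*(r)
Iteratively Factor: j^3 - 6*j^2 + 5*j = (j)*(j^2 - 6*j + 5) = j*(j - 1)*(j - 5)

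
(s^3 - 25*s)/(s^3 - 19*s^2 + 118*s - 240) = s*(s + 5)/(s^2 - 14*s + 48)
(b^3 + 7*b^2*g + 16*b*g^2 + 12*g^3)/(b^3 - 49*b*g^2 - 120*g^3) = (b^2 + 4*b*g + 4*g^2)/(b^2 - 3*b*g - 40*g^2)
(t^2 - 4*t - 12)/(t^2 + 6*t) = (t^2 - 4*t - 12)/(t*(t + 6))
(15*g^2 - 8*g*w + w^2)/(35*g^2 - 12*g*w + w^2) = (-3*g + w)/(-7*g + w)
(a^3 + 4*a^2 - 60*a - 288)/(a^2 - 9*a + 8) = (a^2 + 12*a + 36)/(a - 1)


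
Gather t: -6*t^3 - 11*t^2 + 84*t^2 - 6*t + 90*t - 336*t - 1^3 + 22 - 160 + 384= -6*t^3 + 73*t^2 - 252*t + 245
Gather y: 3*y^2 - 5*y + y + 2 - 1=3*y^2 - 4*y + 1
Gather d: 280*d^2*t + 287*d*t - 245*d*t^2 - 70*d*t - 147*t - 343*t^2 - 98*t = 280*d^2*t + d*(-245*t^2 + 217*t) - 343*t^2 - 245*t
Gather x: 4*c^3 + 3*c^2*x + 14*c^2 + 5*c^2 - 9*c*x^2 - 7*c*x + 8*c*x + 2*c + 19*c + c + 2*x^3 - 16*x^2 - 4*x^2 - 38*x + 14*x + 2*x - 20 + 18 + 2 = 4*c^3 + 19*c^2 + 22*c + 2*x^3 + x^2*(-9*c - 20) + x*(3*c^2 + c - 22)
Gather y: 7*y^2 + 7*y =7*y^2 + 7*y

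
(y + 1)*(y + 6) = y^2 + 7*y + 6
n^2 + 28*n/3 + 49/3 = (n + 7/3)*(n + 7)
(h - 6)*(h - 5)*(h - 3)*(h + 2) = h^4 - 12*h^3 + 35*h^2 + 36*h - 180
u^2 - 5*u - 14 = (u - 7)*(u + 2)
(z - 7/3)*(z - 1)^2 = z^3 - 13*z^2/3 + 17*z/3 - 7/3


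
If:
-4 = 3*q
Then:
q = -4/3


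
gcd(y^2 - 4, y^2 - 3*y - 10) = y + 2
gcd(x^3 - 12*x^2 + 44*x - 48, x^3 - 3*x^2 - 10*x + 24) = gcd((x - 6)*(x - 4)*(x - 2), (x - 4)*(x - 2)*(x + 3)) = x^2 - 6*x + 8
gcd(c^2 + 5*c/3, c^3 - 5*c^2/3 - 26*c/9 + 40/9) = c + 5/3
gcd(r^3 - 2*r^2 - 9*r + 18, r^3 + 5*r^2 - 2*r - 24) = r^2 + r - 6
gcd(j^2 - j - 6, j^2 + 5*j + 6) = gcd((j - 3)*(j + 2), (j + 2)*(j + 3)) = j + 2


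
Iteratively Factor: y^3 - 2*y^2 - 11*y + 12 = (y + 3)*(y^2 - 5*y + 4) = (y - 1)*(y + 3)*(y - 4)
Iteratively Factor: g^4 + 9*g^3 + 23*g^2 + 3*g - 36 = (g + 4)*(g^3 + 5*g^2 + 3*g - 9) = (g + 3)*(g + 4)*(g^2 + 2*g - 3) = (g + 3)^2*(g + 4)*(g - 1)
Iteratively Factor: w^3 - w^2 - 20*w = (w)*(w^2 - w - 20) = w*(w + 4)*(w - 5)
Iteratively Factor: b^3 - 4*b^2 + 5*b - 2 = (b - 2)*(b^2 - 2*b + 1) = (b - 2)*(b - 1)*(b - 1)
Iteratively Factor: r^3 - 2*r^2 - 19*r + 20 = (r - 1)*(r^2 - r - 20) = (r - 5)*(r - 1)*(r + 4)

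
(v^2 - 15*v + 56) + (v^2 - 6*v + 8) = 2*v^2 - 21*v + 64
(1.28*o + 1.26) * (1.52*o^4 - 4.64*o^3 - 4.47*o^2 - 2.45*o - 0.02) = 1.9456*o^5 - 4.024*o^4 - 11.568*o^3 - 8.7682*o^2 - 3.1126*o - 0.0252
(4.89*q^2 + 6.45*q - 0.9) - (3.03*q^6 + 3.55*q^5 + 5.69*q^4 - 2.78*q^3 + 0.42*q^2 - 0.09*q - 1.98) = -3.03*q^6 - 3.55*q^5 - 5.69*q^4 + 2.78*q^3 + 4.47*q^2 + 6.54*q + 1.08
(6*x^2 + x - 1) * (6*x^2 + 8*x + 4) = 36*x^4 + 54*x^3 + 26*x^2 - 4*x - 4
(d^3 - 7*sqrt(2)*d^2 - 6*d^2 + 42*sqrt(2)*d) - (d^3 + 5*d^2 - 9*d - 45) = -11*d^2 - 7*sqrt(2)*d^2 + 9*d + 42*sqrt(2)*d + 45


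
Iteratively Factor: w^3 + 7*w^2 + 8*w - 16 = (w + 4)*(w^2 + 3*w - 4) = (w + 4)^2*(w - 1)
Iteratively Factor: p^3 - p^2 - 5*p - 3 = (p - 3)*(p^2 + 2*p + 1) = (p - 3)*(p + 1)*(p + 1)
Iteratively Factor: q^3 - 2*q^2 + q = (q - 1)*(q^2 - q) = q*(q - 1)*(q - 1)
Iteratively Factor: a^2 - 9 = (a - 3)*(a + 3)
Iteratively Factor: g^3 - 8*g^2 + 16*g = (g)*(g^2 - 8*g + 16) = g*(g - 4)*(g - 4)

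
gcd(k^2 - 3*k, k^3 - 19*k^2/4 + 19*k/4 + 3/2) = k - 3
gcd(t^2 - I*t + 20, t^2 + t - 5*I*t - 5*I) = t - 5*I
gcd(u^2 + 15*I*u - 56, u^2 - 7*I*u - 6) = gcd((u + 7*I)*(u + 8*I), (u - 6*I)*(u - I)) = 1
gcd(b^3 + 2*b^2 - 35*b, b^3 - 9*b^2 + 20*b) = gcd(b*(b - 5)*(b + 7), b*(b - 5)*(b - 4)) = b^2 - 5*b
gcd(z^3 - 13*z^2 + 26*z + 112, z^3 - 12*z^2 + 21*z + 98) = z^2 - 5*z - 14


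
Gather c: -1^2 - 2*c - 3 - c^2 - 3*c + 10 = -c^2 - 5*c + 6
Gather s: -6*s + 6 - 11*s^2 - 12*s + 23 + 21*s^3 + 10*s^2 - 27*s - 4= 21*s^3 - s^2 - 45*s + 25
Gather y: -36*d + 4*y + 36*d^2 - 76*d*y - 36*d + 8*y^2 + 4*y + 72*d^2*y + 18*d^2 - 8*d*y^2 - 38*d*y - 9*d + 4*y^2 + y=54*d^2 - 81*d + y^2*(12 - 8*d) + y*(72*d^2 - 114*d + 9)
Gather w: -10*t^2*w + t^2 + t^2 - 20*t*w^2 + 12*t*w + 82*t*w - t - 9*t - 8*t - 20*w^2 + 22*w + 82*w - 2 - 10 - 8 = 2*t^2 - 18*t + w^2*(-20*t - 20) + w*(-10*t^2 + 94*t + 104) - 20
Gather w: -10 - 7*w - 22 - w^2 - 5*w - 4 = -w^2 - 12*w - 36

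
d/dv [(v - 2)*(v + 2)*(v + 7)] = 3*v^2 + 14*v - 4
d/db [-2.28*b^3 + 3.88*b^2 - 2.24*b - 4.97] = -6.84*b^2 + 7.76*b - 2.24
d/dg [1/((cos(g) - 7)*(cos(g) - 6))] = (2*cos(g) - 13)*sin(g)/((cos(g) - 7)^2*(cos(g) - 6)^2)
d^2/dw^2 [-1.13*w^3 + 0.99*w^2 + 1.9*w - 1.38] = 1.98 - 6.78*w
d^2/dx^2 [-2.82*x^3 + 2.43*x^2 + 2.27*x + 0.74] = 4.86 - 16.92*x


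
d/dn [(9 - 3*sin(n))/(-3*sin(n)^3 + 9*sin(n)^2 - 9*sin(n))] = (-2*sin(n)^3 + 12*sin(n)^2 - 18*sin(n) + 9)*cos(n)/((sin(n)^2 - 3*sin(n) + 3)^2*sin(n)^2)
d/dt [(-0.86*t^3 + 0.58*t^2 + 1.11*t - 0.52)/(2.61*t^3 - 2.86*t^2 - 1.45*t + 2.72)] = (0.9458*t^4 - 3.3002*t^3 - 0.612400000000001*t^2 + 0.1808*t + 2.2652)/(6.8121*t^6 - 14.9292*t^5 + 0.6106*t^4 + 22.4924*t^3 - 13.4559*t^2 - 7.888*t + 7.3984)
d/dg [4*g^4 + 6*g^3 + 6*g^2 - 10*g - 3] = 16*g^3 + 18*g^2 + 12*g - 10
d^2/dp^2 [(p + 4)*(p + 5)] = 2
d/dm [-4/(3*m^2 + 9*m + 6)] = 4*(2*m + 3)/(3*(m^2 + 3*m + 2)^2)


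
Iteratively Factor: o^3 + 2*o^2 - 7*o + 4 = (o + 4)*(o^2 - 2*o + 1) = (o - 1)*(o + 4)*(o - 1)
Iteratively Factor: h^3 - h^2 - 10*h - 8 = (h + 1)*(h^2 - 2*h - 8) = (h + 1)*(h + 2)*(h - 4)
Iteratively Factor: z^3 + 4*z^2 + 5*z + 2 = (z + 2)*(z^2 + 2*z + 1) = (z + 1)*(z + 2)*(z + 1)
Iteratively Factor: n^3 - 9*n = (n + 3)*(n^2 - 3*n) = n*(n + 3)*(n - 3)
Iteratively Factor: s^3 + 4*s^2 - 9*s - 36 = (s + 3)*(s^2 + s - 12) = (s + 3)*(s + 4)*(s - 3)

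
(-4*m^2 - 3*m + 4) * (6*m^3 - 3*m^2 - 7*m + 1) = -24*m^5 - 6*m^4 + 61*m^3 + 5*m^2 - 31*m + 4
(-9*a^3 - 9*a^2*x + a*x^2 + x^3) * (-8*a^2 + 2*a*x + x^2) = 72*a^5 + 54*a^4*x - 35*a^3*x^2 - 15*a^2*x^3 + 3*a*x^4 + x^5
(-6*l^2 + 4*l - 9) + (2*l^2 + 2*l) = -4*l^2 + 6*l - 9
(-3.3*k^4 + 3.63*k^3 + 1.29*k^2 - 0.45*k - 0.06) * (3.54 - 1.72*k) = 5.676*k^5 - 17.9256*k^4 + 10.6314*k^3 + 5.3406*k^2 - 1.4898*k - 0.2124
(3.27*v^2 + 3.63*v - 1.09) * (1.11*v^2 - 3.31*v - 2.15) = 3.6297*v^4 - 6.7944*v^3 - 20.2557*v^2 - 4.1966*v + 2.3435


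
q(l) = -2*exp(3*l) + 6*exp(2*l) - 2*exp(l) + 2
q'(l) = -6*exp(3*l) + 12*exp(2*l) - 2*exp(l)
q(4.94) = -5344088.87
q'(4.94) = -16148927.86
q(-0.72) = 2.22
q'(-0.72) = 1.18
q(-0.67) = 2.28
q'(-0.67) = 1.31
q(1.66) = -133.51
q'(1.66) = -551.44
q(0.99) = 1.09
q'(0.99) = -35.42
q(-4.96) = 1.99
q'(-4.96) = -0.01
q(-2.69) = 1.89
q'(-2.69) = -0.08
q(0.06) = 4.25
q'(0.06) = 4.22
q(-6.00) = 2.00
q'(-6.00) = 0.00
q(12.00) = -8622304159823118.98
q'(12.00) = -25867071413551122.82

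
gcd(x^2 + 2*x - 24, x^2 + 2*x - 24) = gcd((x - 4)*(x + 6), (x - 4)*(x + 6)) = x^2 + 2*x - 24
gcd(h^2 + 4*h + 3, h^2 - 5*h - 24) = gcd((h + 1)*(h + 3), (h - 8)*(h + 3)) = h + 3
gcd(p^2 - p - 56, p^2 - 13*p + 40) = p - 8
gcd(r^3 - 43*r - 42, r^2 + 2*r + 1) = r + 1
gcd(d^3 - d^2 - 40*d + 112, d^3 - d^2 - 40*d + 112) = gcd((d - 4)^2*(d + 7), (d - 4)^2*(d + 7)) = d^3 - d^2 - 40*d + 112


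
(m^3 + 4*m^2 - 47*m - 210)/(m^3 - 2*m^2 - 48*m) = (m^2 - 2*m - 35)/(m*(m - 8))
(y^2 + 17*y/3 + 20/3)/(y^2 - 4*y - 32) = (y + 5/3)/(y - 8)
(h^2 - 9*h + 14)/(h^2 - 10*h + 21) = (h - 2)/(h - 3)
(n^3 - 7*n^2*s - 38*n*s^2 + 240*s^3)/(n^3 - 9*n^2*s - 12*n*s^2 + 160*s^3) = (n + 6*s)/(n + 4*s)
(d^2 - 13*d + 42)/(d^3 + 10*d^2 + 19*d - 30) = (d^2 - 13*d + 42)/(d^3 + 10*d^2 + 19*d - 30)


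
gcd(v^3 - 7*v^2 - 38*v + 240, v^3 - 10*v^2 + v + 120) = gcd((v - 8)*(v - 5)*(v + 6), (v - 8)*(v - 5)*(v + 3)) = v^2 - 13*v + 40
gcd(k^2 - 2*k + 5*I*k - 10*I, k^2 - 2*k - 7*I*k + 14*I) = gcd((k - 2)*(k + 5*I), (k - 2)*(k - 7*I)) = k - 2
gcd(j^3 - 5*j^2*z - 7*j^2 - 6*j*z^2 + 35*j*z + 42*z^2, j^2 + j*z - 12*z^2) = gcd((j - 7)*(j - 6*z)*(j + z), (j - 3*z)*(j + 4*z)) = 1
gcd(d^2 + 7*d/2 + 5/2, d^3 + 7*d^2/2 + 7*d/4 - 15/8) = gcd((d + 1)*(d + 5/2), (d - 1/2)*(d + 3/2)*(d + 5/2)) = d + 5/2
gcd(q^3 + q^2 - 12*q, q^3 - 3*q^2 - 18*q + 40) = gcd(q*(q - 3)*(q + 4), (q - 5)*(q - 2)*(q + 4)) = q + 4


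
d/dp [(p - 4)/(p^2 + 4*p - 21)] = (p^2 + 4*p - 2*(p - 4)*(p + 2) - 21)/(p^2 + 4*p - 21)^2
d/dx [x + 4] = 1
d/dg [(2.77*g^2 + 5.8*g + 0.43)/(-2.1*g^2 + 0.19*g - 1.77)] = (12.7063*g^2 - 7.9998*g - 10.3477)/(4.41*g^4 - 0.798*g^3 + 7.4701*g^2 - 0.6726*g + 3.1329)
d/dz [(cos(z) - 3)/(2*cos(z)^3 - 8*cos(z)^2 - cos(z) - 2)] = (51*cos(z) - 13*cos(2*z) + cos(3*z) - 8)*sin(z)/(-2*cos(z)^3 + 8*cos(z)^2 + cos(z) + 2)^2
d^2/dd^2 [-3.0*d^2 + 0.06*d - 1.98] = -6.00000000000000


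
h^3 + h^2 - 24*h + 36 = (h - 3)*(h - 2)*(h + 6)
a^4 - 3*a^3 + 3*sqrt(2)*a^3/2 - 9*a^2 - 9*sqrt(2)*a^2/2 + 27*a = a*(a - 3)*(a - 3*sqrt(2)/2)*(a + 3*sqrt(2))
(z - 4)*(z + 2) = z^2 - 2*z - 8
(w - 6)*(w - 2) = w^2 - 8*w + 12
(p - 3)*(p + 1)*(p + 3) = p^3 + p^2 - 9*p - 9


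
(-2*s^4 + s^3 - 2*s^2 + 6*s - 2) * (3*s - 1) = -6*s^5 + 5*s^4 - 7*s^3 + 20*s^2 - 12*s + 2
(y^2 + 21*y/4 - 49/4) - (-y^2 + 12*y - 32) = 2*y^2 - 27*y/4 + 79/4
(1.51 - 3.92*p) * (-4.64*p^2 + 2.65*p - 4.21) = 18.1888*p^3 - 17.3944*p^2 + 20.5047*p - 6.3571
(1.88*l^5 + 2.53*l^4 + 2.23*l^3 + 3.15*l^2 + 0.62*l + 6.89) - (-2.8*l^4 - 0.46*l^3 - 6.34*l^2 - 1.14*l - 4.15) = 1.88*l^5 + 5.33*l^4 + 2.69*l^3 + 9.49*l^2 + 1.76*l + 11.04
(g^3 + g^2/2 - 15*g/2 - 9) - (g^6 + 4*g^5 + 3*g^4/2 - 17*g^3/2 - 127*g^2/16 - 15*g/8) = -g^6 - 4*g^5 - 3*g^4/2 + 19*g^3/2 + 135*g^2/16 - 45*g/8 - 9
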